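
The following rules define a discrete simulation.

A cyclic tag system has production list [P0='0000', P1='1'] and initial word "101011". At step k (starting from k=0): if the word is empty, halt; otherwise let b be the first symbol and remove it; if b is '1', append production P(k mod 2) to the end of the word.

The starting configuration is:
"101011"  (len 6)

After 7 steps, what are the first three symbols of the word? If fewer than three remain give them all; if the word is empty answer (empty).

k=0  "101011"  (len 6)
k=1  "010110000"  (len 9)
k=2  "10110000"  (len 8)
k=3  "01100000000"  (len 11)
k=4  "1100000000"  (len 10)
k=5  "1000000000000"  (len 13)
k=6  "0000000000001"  (len 13)
k=7  "000000000001"  (len 12)

000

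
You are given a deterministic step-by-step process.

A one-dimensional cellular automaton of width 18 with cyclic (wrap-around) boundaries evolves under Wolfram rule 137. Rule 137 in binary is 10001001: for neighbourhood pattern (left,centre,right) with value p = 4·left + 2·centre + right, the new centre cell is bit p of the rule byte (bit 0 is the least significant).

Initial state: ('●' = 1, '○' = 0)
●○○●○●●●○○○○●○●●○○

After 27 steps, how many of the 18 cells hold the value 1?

0) ●○○●○●●●○○○○●○●●○○
1) ○○○○○●●○○●●○○○●○○○
2) ●●●●○●○○○●○○●○○○●●
3) ●●●○○○○●○○○○○○●○●●
4) ●●○○●●○○○●●●●○○○●●
5) ●○○○●○○●○●●●○○●○●●
6) ○○●○○○○○○●●○○○○○●●
7) ○○○○●●●●○●○○●●●○●○
8) ●●●○●●●○○○○○●●○○○○
9) ●●○○●●○○●●●○●○○●●○
10) ●○○○●○○○●●○○○○○●○○
11) ○○●○○○●○●○○●●●○○○○
12) ●○○○●○○○○○○●●○○●●●
13) ○○●○○○●●●●○●○○○●●●
14) ○○○○●○●●●○○○○●○●●○
15) ●●●○○○●●○○●●○○○●○○
16) ●●○○●○●○○○●○○●○○○○
17) ●○○○○○○○●○○○○○○●●○
18) ○○●●●●●○○○●●●●○●○○
19) ●○●●●●○○●○●●●○○○○●
20) ○○●●●○○○○○●●○○●●○●
21) ○○●●○○●●●○●○○○●○○○
22) ●○●○○○●●○○○○●○○○●●
23) ○○○○●○●○○●●○○○●○●●
24) ○●●○○○○○○●○○●○○○●○
25) ○●○○●●●●○○○○○○●○○○
26) ○○○○●●●○○●●●●○○○●●
27) ○●●○●●○○○●●●○○●○●○

9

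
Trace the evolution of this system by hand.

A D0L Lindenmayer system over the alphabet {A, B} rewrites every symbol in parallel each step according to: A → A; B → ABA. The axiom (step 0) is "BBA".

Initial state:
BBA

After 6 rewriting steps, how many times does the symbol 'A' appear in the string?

0) BBA
1) ABAABAA
2) AABAAAABAAA
3) AAABAAAAAABAAAA
4) AAAABAAAAAAAABAAAAA
5) AAAAABAAAAAAAAAABAAAAAA
6) AAAAAABAAAAAAAAAAAABAAAAAAA

25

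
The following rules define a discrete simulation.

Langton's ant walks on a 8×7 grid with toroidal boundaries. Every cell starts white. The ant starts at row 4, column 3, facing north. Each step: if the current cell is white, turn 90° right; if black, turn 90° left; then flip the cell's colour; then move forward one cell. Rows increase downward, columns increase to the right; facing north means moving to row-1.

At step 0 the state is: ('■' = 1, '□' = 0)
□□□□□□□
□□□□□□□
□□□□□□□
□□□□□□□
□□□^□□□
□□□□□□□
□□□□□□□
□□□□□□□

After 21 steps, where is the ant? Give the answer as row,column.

6,0

step 0: □□□□□□□
□□□□□□□
□□□□□□□
□□□□□□□
□□□^□□□
□□□□□□□
□□□□□□□
□□□□□□□
step 1: □□□□□□□
□□□□□□□
□□□□□□□
□□□□□□□
□□□■>□□
□□□□□□□
□□□□□□□
□□□□□□□
step 2: □□□□□□□
□□□□□□□
□□□□□□□
□□□□□□□
□□□■■□□
□□□□v□□
□□□□□□□
□□□□□□□
step 3: □□□□□□□
□□□□□□□
□□□□□□□
□□□□□□□
□□□■■□□
□□□<■□□
□□□□□□□
□□□□□□□
step 4: □□□□□□□
□□□□□□□
□□□□□□□
□□□□□□□
□□□^■□□
□□□■■□□
□□□□□□□
□□□□□□□
step 5: □□□□□□□
□□□□□□□
□□□□□□□
□□□□□□□
□□<□■□□
□□□■■□□
□□□□□□□
□□□□□□□
step 6: □□□□□□□
□□□□□□□
□□□□□□□
□□^□□□□
□□■□■□□
□□□■■□□
□□□□□□□
□□□□□□□
step 7: □□□□□□□
□□□□□□□
□□□□□□□
□□■>□□□
□□■□■□□
□□□■■□□
□□□□□□□
□□□□□□□
step 8: □□□□□□□
□□□□□□□
□□□□□□□
□□■■□□□
□□■v■□□
□□□■■□□
□□□□□□□
□□□□□□□
step 9: □□□□□□□
□□□□□□□
□□□□□□□
□□■■□□□
□□<■■□□
□□□■■□□
□□□□□□□
□□□□□□□
step 10: □□□□□□□
□□□□□□□
□□□□□□□
□□■■□□□
□□□■■□□
□□v■■□□
□□□□□□□
□□□□□□□
step 11: □□□□□□□
□□□□□□□
□□□□□□□
□□■■□□□
□□□■■□□
□<■■■□□
□□□□□□□
□□□□□□□
step 12: □□□□□□□
□□□□□□□
□□□□□□□
□□■■□□□
□^□■■□□
□■■■■□□
□□□□□□□
□□□□□□□
step 13: □□□□□□□
□□□□□□□
□□□□□□□
□□■■□□□
□■>■■□□
□■■■■□□
□□□□□□□
□□□□□□□
step 14: □□□□□□□
□□□□□□□
□□□□□□□
□□■■□□□
□■■■■□□
□■v■■□□
□□□□□□□
□□□□□□□
step 15: □□□□□□□
□□□□□□□
□□□□□□□
□□■■□□□
□■■■■□□
□■□>■□□
□□□□□□□
□□□□□□□
step 16: □□□□□□□
□□□□□□□
□□□□□□□
□□■■□□□
□■■^■□□
□■□□■□□
□□□□□□□
□□□□□□□
step 17: □□□□□□□
□□□□□□□
□□□□□□□
□□■■□□□
□■<□■□□
□■□□■□□
□□□□□□□
□□□□□□□
step 18: □□□□□□□
□□□□□□□
□□□□□□□
□□■■□□□
□■□□■□□
□■v□■□□
□□□□□□□
□□□□□□□
step 19: □□□□□□□
□□□□□□□
□□□□□□□
□□■■□□□
□■□□■□□
□<■□■□□
□□□□□□□
□□□□□□□
step 20: □□□□□□□
□□□□□□□
□□□□□□□
□□■■□□□
□■□□■□□
□□■□■□□
□v□□□□□
□□□□□□□
step 21: □□□□□□□
□□□□□□□
□□□□□□□
□□■■□□□
□■□□■□□
□□■□■□□
<■□□□□□
□□□□□□□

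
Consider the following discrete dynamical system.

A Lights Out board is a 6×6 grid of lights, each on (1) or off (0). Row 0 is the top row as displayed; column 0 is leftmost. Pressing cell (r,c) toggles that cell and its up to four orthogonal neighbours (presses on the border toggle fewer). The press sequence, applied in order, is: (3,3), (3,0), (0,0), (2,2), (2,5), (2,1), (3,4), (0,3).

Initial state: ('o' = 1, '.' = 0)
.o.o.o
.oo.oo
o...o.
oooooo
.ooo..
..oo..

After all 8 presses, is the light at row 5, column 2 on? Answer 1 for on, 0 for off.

0) .o.o.o
.oo.oo
o...o.
oooooo
.ooo..
..oo..
1) .o.o.o
.oo.oo
o..oo.
oo...o
.oo...
..oo..
2) .o.o.o
.oo.oo
...oo.
.....o
ooo...
..oo..
3) o..o.o
ooo.oo
...oo.
.....o
ooo...
..oo..
4) o..o.o
oo..oo
.oo.o.
..o..o
ooo...
..oo..
5) o..o.o
oo..o.
.oo..o
..o...
ooo...
..oo..
6) o..o.o
o...o.
o....o
.oo...
ooo...
..oo..
7) o..o.o
o...o.
o...oo
.ooooo
ooo.o.
..oo..
8) o.o.oo
o..oo.
o...oo
.ooooo
ooo.o.
..oo..

1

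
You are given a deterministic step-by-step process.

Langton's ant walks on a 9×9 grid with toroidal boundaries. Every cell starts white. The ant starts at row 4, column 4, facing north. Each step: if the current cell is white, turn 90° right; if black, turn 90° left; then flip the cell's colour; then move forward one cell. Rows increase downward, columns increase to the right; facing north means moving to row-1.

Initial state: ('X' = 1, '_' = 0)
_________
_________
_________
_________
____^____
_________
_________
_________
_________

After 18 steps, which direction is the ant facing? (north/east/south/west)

south

[0] _________
_________
_________
_________
____^____
_________
_________
_________
_________
[1] _________
_________
_________
_________
____X>___
_________
_________
_________
_________
[2] _________
_________
_________
_________
____XX___
_____v___
_________
_________
_________
[3] _________
_________
_________
_________
____XX___
____<X___
_________
_________
_________
[4] _________
_________
_________
_________
____^X___
____XX___
_________
_________
_________
[5] _________
_________
_________
_________
___<_X___
____XX___
_________
_________
_________
[6] _________
_________
_________
___^_____
___X_X___
____XX___
_________
_________
_________
[7] _________
_________
_________
___X>____
___X_X___
____XX___
_________
_________
_________
[8] _________
_________
_________
___XX____
___XvX___
____XX___
_________
_________
_________
[9] _________
_________
_________
___XX____
___<XX___
____XX___
_________
_________
_________
[10] _________
_________
_________
___XX____
____XX___
___vXX___
_________
_________
_________
[11] _________
_________
_________
___XX____
____XX___
__<XXX___
_________
_________
_________
[12] _________
_________
_________
___XX____
__^_XX___
__XXXX___
_________
_________
_________
[13] _________
_________
_________
___XX____
__X>XX___
__XXXX___
_________
_________
_________
[14] _________
_________
_________
___XX____
__XXXX___
__XvXX___
_________
_________
_________
[15] _________
_________
_________
___XX____
__XXXX___
__X_>X___
_________
_________
_________
[16] _________
_________
_________
___XX____
__XX^X___
__X__X___
_________
_________
_________
[17] _________
_________
_________
___XX____
__X<_X___
__X__X___
_________
_________
_________
[18] _________
_________
_________
___XX____
__X__X___
__Xv_X___
_________
_________
_________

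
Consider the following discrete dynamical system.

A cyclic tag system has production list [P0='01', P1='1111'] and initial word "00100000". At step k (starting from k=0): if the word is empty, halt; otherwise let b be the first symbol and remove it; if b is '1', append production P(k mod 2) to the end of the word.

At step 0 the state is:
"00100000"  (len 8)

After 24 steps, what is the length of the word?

28

step 0: "00100000"  (len 8)
step 1: "0100000"  (len 7)
step 2: "100000"  (len 6)
step 3: "0000001"  (len 7)
step 4: "000001"  (len 6)
step 5: "00001"  (len 5)
step 6: "0001"  (len 4)
step 7: "001"  (len 3)
step 8: "01"  (len 2)
step 9: "1"  (len 1)
step 10: "1111"  (len 4)
step 11: "11101"  (len 5)
step 12: "11011111"  (len 8)
step 13: "101111101"  (len 9)
step 14: "011111011111"  (len 12)
step 15: "11111011111"  (len 11)
step 16: "11110111111111"  (len 14)
step 17: "111011111111101"  (len 15)
step 18: "110111111111011111"  (len 18)
step 19: "1011111111101111101"  (len 19)
step 20: "0111111111011111011111"  (len 22)
step 21: "111111111011111011111"  (len 21)
step 22: "111111110111110111111111"  (len 24)
step 23: "1111111011111011111111101"  (len 25)
step 24: "1111110111110111111111011111"  (len 28)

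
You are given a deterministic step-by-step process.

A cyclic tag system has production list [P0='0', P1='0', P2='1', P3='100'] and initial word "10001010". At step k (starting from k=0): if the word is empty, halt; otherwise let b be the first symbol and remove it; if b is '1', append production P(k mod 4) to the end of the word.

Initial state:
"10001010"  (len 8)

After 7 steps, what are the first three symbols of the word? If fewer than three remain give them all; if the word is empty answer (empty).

000

t=0: "10001010"  (len 8)
t=1: "00010100"  (len 8)
t=2: "0010100"  (len 7)
t=3: "010100"  (len 6)
t=4: "10100"  (len 5)
t=5: "01000"  (len 5)
t=6: "1000"  (len 4)
t=7: "0001"  (len 4)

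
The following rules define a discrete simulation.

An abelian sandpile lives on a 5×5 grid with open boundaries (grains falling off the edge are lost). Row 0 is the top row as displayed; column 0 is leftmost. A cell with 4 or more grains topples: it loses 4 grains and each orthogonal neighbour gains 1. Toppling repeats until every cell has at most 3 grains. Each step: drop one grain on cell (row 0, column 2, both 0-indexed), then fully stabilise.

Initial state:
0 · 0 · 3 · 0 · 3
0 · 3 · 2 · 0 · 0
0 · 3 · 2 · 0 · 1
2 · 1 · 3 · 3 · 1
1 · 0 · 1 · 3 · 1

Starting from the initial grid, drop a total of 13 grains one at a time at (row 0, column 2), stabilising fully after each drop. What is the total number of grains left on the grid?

[0] 0 · 0 · 3 · 0 · 3
0 · 3 · 2 · 0 · 0
0 · 3 · 2 · 0 · 1
2 · 1 · 3 · 3 · 1
1 · 0 · 1 · 3 · 1
[1] 0 · 1 · 0 · 1 · 3
0 · 3 · 3 · 0 · 0
0 · 3 · 2 · 0 · 1
2 · 1 · 3 · 3 · 1
1 · 0 · 1 · 3 · 1
[2] 0 · 1 · 1 · 1 · 3
0 · 3 · 3 · 0 · 0
0 · 3 · 2 · 0 · 1
2 · 1 · 3 · 3 · 1
1 · 0 · 1 · 3 · 1
[3] 0 · 1 · 2 · 1 · 3
0 · 3 · 3 · 0 · 0
0 · 3 · 2 · 0 · 1
2 · 1 · 3 · 3 · 1
1 · 0 · 1 · 3 · 1
[4] 0 · 1 · 3 · 1 · 3
0 · 3 · 3 · 0 · 0
0 · 3 · 2 · 0 · 1
2 · 1 · 3 · 3 · 1
1 · 0 · 1 · 3 · 1
[5] 0 · 3 · 1 · 2 · 3
1 · 1 · 2 · 1 · 0
1 · 1 · 1 · 2 · 1
2 · 3 · 1 · 1 · 2
1 · 0 · 3 · 0 · 2
[6] 0 · 3 · 2 · 2 · 3
1 · 1 · 2 · 1 · 0
1 · 1 · 1 · 2 · 1
2 · 3 · 1 · 1 · 2
1 · 0 · 3 · 0 · 2
[7] 0 · 3 · 3 · 2 · 3
1 · 1 · 2 · 1 · 0
1 · 1 · 1 · 2 · 1
2 · 3 · 1 · 1 · 2
1 · 0 · 3 · 0 · 2
[8] 1 · 0 · 1 · 3 · 3
1 · 2 · 3 · 1 · 0
1 · 1 · 1 · 2 · 1
2 · 3 · 1 · 1 · 2
1 · 0 · 3 · 0 · 2
[9] 1 · 0 · 2 · 3 · 3
1 · 2 · 3 · 1 · 0
1 · 1 · 1 · 2 · 1
2 · 3 · 1 · 1 · 2
1 · 0 · 3 · 0 · 2
[10] 1 · 0 · 3 · 3 · 3
1 · 2 · 3 · 1 · 0
1 · 1 · 1 · 2 · 1
2 · 3 · 1 · 1 · 2
1 · 0 · 3 · 0 · 2
[11] 1 · 1 · 2 · 1 · 0
1 · 3 · 0 · 3 · 1
1 · 1 · 2 · 2 · 1
2 · 3 · 1 · 1 · 2
1 · 0 · 3 · 0 · 2
[12] 1 · 1 · 3 · 1 · 0
1 · 3 · 0 · 3 · 1
1 · 1 · 2 · 2 · 1
2 · 3 · 1 · 1 · 2
1 · 0 · 3 · 0 · 2
[13] 1 · 2 · 0 · 2 · 0
1 · 3 · 1 · 3 · 1
1 · 1 · 2 · 2 · 1
2 · 3 · 1 · 1 · 2
1 · 0 · 3 · 0 · 2

36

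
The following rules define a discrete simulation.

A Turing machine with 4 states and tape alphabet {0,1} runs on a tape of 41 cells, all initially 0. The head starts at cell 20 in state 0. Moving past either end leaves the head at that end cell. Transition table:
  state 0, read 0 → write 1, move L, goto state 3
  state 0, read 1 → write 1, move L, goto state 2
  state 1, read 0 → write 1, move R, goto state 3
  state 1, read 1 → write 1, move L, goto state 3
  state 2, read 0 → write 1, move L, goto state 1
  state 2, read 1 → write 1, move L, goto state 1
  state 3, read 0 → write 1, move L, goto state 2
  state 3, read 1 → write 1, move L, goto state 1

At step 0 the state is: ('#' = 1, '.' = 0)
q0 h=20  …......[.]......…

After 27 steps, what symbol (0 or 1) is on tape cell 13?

k=0  q0 h=20  …......[.]......…
k=1  q3 h=19  …......[.]#.....…
k=2  q2 h=18  …......[.]##....…
k=3  q1 h=17  …......[.]###...…
k=4  q3 h=18  ….....#[#]##....…
k=5  q1 h=17  …......[#]###...…
k=6  q3 h=16  …......[.]####..…
k=7  q2 h=15  …......[.]#####.…
k=8  q1 h=14  …......[.]######…
k=9  q3 h=15  ….....#[#]#####.…
k=10  q1 h=14  …......[#]######…
k=11  q3 h=13  …......[.]######…
k=12  q2 h=12  …......[.]######…
k=13  q1 h=11  …......[.]######…
k=14  q3 h=12  ….....#[#]######…
k=15  q1 h=11  …......[#]######…
k=16  q3 h=10  …......[.]######…
k=17  q2 h= 9  …......[.]######…
k=18  q1 h= 8  …......[.]######…
k=19  q3 h= 9  ….....#[#]######…
k=20  q1 h= 8  …......[#]######…
k=21  q3 h= 7  …......[.]######…
k=22  q2 h= 6  |......[.]######…
k=23  q1 h= 5  |.....[.]######…
k=24  q3 h= 6  |.....#[#]######…
k=25  q1 h= 5  |.....[#]######…
k=26  q3 h= 4  |....[.]######…
k=27  q2 h= 3  |...[.]######…

1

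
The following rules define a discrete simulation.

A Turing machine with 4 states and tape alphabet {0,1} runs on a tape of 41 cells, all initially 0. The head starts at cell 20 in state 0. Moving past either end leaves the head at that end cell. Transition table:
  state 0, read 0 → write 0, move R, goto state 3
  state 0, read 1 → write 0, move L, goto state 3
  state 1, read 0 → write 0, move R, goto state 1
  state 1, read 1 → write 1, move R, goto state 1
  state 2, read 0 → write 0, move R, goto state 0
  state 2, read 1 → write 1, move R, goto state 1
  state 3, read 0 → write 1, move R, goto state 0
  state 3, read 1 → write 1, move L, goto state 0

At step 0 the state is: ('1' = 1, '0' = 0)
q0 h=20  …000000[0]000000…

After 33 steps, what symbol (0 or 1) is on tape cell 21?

1

t=0: q0 h=20  …000000[0]000000…
t=1: q3 h=21  …000000[0]000000…
t=2: q0 h=22  …000001[0]000000…
t=3: q3 h=23  …000010[0]000000…
t=4: q0 h=24  …000101[0]000000…
t=5: q3 h=25  …001010[0]000000…
t=6: q0 h=26  …010101[0]000000…
t=7: q3 h=27  …101010[0]000000…
t=8: q0 h=28  …010101[0]000000…
t=9: q3 h=29  …101010[0]000000…
t=10: q0 h=30  …010101[0]000000…
t=11: q3 h=31  …101010[0]000000…
t=12: q0 h=32  …010101[0]000000…
t=13: q3 h=33  …101010[0]000000…
t=14: q0 h=34  …010101[0]000000|
t=15: q3 h=35  …101010[0]00000|
t=16: q0 h=36  …010101[0]0000|
t=17: q3 h=37  …101010[0]000|
t=18: q0 h=38  …010101[0]00|
t=19: q3 h=39  …101010[0]0|
t=20: q0 h=40  …010101[0]|
t=21: q3 h=40  …010101[0]|
t=22: q0 h=40  …010101[1]|
t=23: q3 h=39  …101010[1]0|
t=24: q0 h=38  …010101[0]10|
t=25: q3 h=39  …101010[1]0|
t=26: q0 h=38  …010101[0]10|
t=27: q3 h=39  …101010[1]0|
t=28: q0 h=38  …010101[0]10|
t=29: q3 h=39  …101010[1]0|
t=30: q0 h=38  …010101[0]10|
t=31: q3 h=39  …101010[1]0|
t=32: q0 h=38  …010101[0]10|
t=33: q3 h=39  …101010[1]0|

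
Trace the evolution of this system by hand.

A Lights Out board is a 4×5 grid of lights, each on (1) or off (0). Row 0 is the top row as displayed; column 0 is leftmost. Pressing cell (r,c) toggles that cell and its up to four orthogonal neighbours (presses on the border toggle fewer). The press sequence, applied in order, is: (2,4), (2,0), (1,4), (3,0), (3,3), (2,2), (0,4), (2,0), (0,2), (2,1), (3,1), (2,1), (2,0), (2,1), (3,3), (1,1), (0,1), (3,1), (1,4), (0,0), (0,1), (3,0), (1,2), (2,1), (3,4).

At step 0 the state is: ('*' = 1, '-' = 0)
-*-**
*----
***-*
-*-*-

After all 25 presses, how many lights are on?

8

k=0  -*-**
*----
***-*
-*-*-
k=1  -*-**
*---*
****-
-*-**
k=2  -*-**
----*
--**-
**-**
k=3  -*-*-
---*-
--***
**-**
k=4  -*-*-
---*-
*-***
---**
k=5  -*-*-
---*-
*-*-*
--*--
k=6  -*-*-
--**-
**-**
-----
k=7  -*--*
--***
**-**
-----
k=8  -*--*
*-***
---**
*----
k=9  --***
*--**
---**
*----
k=10  --***
**-**
*****
**---
k=11  --***
**-**
*-***
--*--
k=12  --***
*--**
-*-**
-**--
k=13  --***
---**
*--**
***--
k=14  --***
-*-**
-****
*-*--
k=15  --***
-*-**
-**-*
*--**
k=16  -****
*-***
--*-*
*--**
k=17  *--**
*****
--*-*
*--**
k=18  *--**
*****
-**-*
-****
k=19  *--*-
***--
-**--
-****
k=20  -*-*-
-**--
-**--
-****
k=21  *-**-
--*--
-**--
-****
k=22  *-**-
--*--
***--
*-***
k=23  *--*-
-*-*-
**---
*-***
k=24  *--*-
---*-
--*--
*****
k=25  *--*-
---*-
--*-*
***--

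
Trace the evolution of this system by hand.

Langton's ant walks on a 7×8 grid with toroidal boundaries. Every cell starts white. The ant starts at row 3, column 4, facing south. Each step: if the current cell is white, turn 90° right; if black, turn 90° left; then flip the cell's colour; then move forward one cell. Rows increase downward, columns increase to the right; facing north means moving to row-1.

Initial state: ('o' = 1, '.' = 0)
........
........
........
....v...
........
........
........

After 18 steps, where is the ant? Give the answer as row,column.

2,5

k=0  ........
........
........
....v...
........
........
........
k=1  ........
........
........
...<o...
........
........
........
k=2  ........
........
...^....
...oo...
........
........
........
k=3  ........
........
...o>...
...oo...
........
........
........
k=4  ........
........
...oo...
...ov...
........
........
........
k=5  ........
........
...oo...
...o.>..
........
........
........
k=6  ........
........
...oo...
...o.o..
.....v..
........
........
k=7  ........
........
...oo...
...o.o..
....<o..
........
........
k=8  ........
........
...oo...
...o^o..
....oo..
........
........
k=9  ........
........
...oo...
...oo>..
....oo..
........
........
k=10  ........
........
...oo^..
...oo...
....oo..
........
........
k=11  ........
........
...ooo>.
...oo...
....oo..
........
........
k=12  ........
........
...oooo.
...oo.v.
....oo..
........
........
k=13  ........
........
...oooo.
...oo<o.
....oo..
........
........
k=14  ........
........
...oo^o.
...oooo.
....oo..
........
........
k=15  ........
........
...o<.o.
...oooo.
....oo..
........
........
k=16  ........
........
...o..o.
...ovoo.
....oo..
........
........
k=17  ........
........
...o..o.
...o.>o.
....oo..
........
........
k=18  ........
........
...o.^o.
...o..o.
....oo..
........
........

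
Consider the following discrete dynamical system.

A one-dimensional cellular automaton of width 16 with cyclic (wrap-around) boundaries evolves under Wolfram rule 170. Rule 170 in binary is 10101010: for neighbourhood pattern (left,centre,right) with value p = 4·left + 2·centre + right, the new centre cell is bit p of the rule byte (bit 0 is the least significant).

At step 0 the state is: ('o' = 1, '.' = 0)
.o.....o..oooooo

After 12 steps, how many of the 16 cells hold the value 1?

8

k=0  .o.....o..oooooo
k=1  o.....o..oooooo.
k=2  .....o..oooooo.o
k=3  ....o..oooooo.o.
k=4  ...o..oooooo.o..
k=5  ..o..oooooo.o...
k=6  .o..oooooo.o....
k=7  o..oooooo.o.....
k=8  ..oooooo.o.....o
k=9  .oooooo.o.....o.
k=10  oooooo.o.....o..
k=11  ooooo.o.....o..o
k=12  oooo.o.....o..oo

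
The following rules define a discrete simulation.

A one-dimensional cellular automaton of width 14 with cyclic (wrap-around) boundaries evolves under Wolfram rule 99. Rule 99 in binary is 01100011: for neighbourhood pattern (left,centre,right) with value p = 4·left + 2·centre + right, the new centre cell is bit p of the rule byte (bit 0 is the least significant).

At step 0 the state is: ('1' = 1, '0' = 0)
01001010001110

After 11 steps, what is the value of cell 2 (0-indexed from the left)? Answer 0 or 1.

0) 01001010001110
1) 10010100110010
2) 00101001010101
3) 01010010101010
4) 10100101010100
5) 01001010101001
6) 10010101010010
7) 00101010100101
8) 01010101001010
9) 10101010010100
10) 01010100101001
11) 10101001010010

1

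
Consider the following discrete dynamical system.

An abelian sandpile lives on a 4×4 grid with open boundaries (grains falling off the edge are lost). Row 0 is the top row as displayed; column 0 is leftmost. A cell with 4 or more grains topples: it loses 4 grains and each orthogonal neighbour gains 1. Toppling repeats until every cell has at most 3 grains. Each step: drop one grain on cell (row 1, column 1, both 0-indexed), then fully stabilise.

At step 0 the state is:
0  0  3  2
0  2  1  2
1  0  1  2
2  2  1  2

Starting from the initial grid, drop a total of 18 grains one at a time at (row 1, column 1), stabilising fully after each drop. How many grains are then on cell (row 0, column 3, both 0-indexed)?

0

step 0: 0  0  3  2
0  2  1  2
1  0  1  2
2  2  1  2
step 1: 0  0  3  2
0  3  1  2
1  0  1  2
2  2  1  2
step 2: 0  1  3  2
1  0  2  2
1  1  1  2
2  2  1  2
step 3: 0  1  3  2
1  1  2  2
1  1  1  2
2  2  1  2
step 4: 0  1  3  2
1  2  2  2
1  1  1  2
2  2  1  2
step 5: 0  1  3  2
1  3  2  2
1  1  1  2
2  2  1  2
step 6: 0  2  3  2
2  0  3  2
1  2  1  2
2  2  1  2
step 7: 0  2  3  2
2  1  3  2
1  2  1  2
2  2  1  2
step 8: 0  2  3  2
2  2  3  2
1  2  1  2
2  2  1  2
step 9: 0  2  3  2
2  3  3  2
1  2  1  2
2  2  1  2
step 10: 1  0  1  3
3  2  1  3
1  3  2  2
2  2  1  2
step 11: 1  0  1  3
3  3  1  3
1  3  2  2
2  2  1  2
step 12: 2  1  1  3
0  2  2  3
3  0  3  2
2  3  1  2
step 13: 2  1  1  3
0  3  2  3
3  0  3  2
2  3  1  2
step 14: 2  2  1  3
1  0  3  3
3  1  3  2
2  3  1  2
step 15: 2  2  1  3
1  1  3  3
3  1  3  2
2  3  1  2
step 16: 2  2  1  3
1  2  3  3
3  1  3  2
2  3  1  2
step 17: 2  2  1  3
1  3  3  3
3  1  3  2
2  3  1  2
step 18: 2  3  3  0
2  1  2  2
3  3  1  0
2  3  2  3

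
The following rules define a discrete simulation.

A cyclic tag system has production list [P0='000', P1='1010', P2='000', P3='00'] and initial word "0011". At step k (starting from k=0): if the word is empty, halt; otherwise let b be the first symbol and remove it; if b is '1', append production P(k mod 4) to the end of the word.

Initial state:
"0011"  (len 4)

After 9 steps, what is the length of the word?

0

k=0  "0011"  (len 4)
k=1  "011"  (len 3)
k=2  "11"  (len 2)
k=3  "1000"  (len 4)
k=4  "00000"  (len 5)
k=5  "0000"  (len 4)
k=6  "000"  (len 3)
k=7  "00"  (len 2)
k=8  "0"  (len 1)
k=9  (halted — word empty)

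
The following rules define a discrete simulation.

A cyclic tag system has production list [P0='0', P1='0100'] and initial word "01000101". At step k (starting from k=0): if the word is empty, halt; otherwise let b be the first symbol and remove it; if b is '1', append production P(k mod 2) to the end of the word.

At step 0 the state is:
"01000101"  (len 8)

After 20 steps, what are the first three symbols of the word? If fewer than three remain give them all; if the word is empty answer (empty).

gen 0: "01000101"  (len 8)
gen 1: "1000101"  (len 7)
gen 2: "0001010100"  (len 10)
gen 3: "001010100"  (len 9)
gen 4: "01010100"  (len 8)
gen 5: "1010100"  (len 7)
gen 6: "0101000100"  (len 10)
gen 7: "101000100"  (len 9)
gen 8: "010001000100"  (len 12)
gen 9: "10001000100"  (len 11)
gen 10: "00010001000100"  (len 14)
gen 11: "0010001000100"  (len 13)
gen 12: "010001000100"  (len 12)
gen 13: "10001000100"  (len 11)
gen 14: "00010001000100"  (len 14)
gen 15: "0010001000100"  (len 13)
gen 16: "010001000100"  (len 12)
gen 17: "10001000100"  (len 11)
gen 18: "00010001000100"  (len 14)
gen 19: "0010001000100"  (len 13)
gen 20: "010001000100"  (len 12)

010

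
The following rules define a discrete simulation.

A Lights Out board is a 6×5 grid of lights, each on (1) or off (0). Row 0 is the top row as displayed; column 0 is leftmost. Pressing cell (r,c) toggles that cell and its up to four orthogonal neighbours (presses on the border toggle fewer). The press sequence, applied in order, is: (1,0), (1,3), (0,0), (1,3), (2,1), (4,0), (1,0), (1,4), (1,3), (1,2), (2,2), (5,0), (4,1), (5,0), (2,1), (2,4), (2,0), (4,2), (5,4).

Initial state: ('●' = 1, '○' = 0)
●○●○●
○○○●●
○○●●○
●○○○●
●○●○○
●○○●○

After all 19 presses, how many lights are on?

16

[0] ●○●○●
○○○●●
○○●●○
●○○○●
●○●○○
●○○●○
[1] ○○●○●
●●○●●
●○●●○
●○○○●
●○●○○
●○○●○
[2] ○○●●●
●●●○○
●○●○○
●○○○●
●○●○○
●○○●○
[3] ●●●●●
○●●○○
●○●○○
●○○○●
●○●○○
●○○●○
[4] ●●●○●
○●○●●
●○●●○
●○○○●
●○●○○
●○○●○
[5] ●●●○●
○○○●●
○●○●○
●●○○●
●○●○○
●○○●○
[6] ●●●○●
○○○●●
○●○●○
○●○○●
○●●○○
○○○●○
[7] ○●●○●
●●○●●
●●○●○
○●○○●
○●●○○
○○○●○
[8] ○●●○○
●●○○○
●●○●●
○●○○●
○●●○○
○○○●○
[9] ○●●●○
●●●●●
●●○○●
○●○○●
○●●○○
○○○●○
[10] ○●○●○
●○○○●
●●●○●
○●○○●
○●●○○
○○○●○
[11] ○●○●○
●○●○●
●○○●●
○●●○●
○●●○○
○○○●○
[12] ○●○●○
●○●○●
●○○●●
○●●○●
●●●○○
●●○●○
[13] ○●○●○
●○●○●
●○○●●
○○●○●
○○○○○
●○○●○
[14] ○●○●○
●○●○●
●○○●●
○○●○●
●○○○○
○●○●○
[15] ○●○●○
●●●○●
○●●●●
○●●○●
●○○○○
○●○●○
[16] ○●○●○
●●●○○
○●●○○
○●●○○
●○○○○
○●○●○
[17] ○●○●○
○●●○○
●○●○○
●●●○○
●○○○○
○●○●○
[18] ○●○●○
○●●○○
●○●○○
●●○○○
●●●●○
○●●●○
[19] ○●○●○
○●●○○
●○●○○
●●○○○
●●●●●
○●●○●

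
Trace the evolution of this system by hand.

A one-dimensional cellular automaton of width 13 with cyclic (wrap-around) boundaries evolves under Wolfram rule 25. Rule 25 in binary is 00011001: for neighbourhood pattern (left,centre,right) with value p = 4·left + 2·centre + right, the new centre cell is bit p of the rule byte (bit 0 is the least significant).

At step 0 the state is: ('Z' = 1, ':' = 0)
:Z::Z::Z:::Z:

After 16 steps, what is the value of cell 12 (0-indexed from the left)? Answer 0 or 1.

k=0  :Z::Z::Z:::Z:
k=1  ::Z::Z::ZZ::Z
k=2  Z::Z::Z:Z:Z::
k=3  :Z::Z::::::Z:
k=4  ::Z::ZZZZZ::Z
k=5  Z::Z:Z::::Z::
k=6  :Z::::ZZZ::Z:
k=7  ::ZZZ:Z::Z::Z
k=8  Z:Z::::Z::Z::
k=9  :::ZZZ::Z::Z:
k=10  ZZ:Z::Z::Z::Z
k=11  ::::Z::Z::Z:Z
k=12  ZZZ::Z::Z::::
k=13  Z::Z::Z::ZZZ:
k=14  :Z::Z::Z:Z:::
k=15  ::Z::Z::::ZZZ
k=16  Z::Z::ZZZ:Z::

0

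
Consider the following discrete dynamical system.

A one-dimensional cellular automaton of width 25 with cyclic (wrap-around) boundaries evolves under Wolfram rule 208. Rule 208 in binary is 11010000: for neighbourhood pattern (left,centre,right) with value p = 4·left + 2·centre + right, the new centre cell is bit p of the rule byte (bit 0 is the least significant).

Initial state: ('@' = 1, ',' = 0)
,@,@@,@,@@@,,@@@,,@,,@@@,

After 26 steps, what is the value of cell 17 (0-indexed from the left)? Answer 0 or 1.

k=0  ,@,@@,@,@@@,,@@@,,@,,@@@,
k=1  ,,,,@,,,,@@@,,@@@,,@,,@@@
k=2  @,,,,@,,,,@@@,,@@@,,@,,@@
k=3  @@,,,,@,,,,@@@,,@@@,,@,,@
k=4  @@@,,,,@,,,,@@@,,@@@,,@,,
k=5  ,@@@,,,,@,,,,@@@,,@@@,,@,
k=6  ,,@@@,,,,@,,,,@@@,,@@@,,@
k=7  @,,@@@,,,,@,,,,@@@,,@@@,,
k=8  ,@,,@@@,,,,@,,,,@@@,,@@@,
k=9  ,,@,,@@@,,,,@,,,,@@@,,@@@
k=10  @,,@,,@@@,,,,@,,,,@@@,,@@
k=11  @@,,@,,@@@,,,,@,,,,@@@,,@
k=12  @@@,,@,,@@@,,,,@,,,,@@@,,
k=13  ,@@@,,@,,@@@,,,,@,,,,@@@,
k=14  ,,@@@,,@,,@@@,,,,@,,,,@@@
k=15  @,,@@@,,@,,@@@,,,,@,,,,@@
k=16  @@,,@@@,,@,,@@@,,,,@,,,,@
k=17  @@@,,@@@,,@,,@@@,,,,@,,,,
k=18  ,@@@,,@@@,,@,,@@@,,,,@,,,
k=19  ,,@@@,,@@@,,@,,@@@,,,,@,,
k=20  ,,,@@@,,@@@,,@,,@@@,,,,@,
k=21  ,,,,@@@,,@@@,,@,,@@@,,,,@
k=22  @,,,,@@@,,@@@,,@,,@@@,,,,
k=23  ,@,,,,@@@,,@@@,,@,,@@@,,,
k=24  ,,@,,,,@@@,,@@@,,@,,@@@,,
k=25  ,,,@,,,,@@@,,@@@,,@,,@@@,
k=26  ,,,,@,,,,@@@,,@@@,,@,,@@@

0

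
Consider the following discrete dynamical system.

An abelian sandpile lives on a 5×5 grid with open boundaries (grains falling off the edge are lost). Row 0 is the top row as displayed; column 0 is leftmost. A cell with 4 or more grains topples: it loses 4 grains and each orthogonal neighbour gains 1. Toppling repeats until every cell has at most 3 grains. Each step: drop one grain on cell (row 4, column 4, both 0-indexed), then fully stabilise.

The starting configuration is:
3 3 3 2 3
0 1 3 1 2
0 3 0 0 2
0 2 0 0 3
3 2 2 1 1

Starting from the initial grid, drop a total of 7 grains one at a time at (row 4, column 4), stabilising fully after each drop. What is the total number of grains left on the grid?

42

t=0: 3 3 3 2 3
0 1 3 1 2
0 3 0 0 2
0 2 0 0 3
3 2 2 1 1
t=1: 3 3 3 2 3
0 1 3 1 2
0 3 0 0 2
0 2 0 0 3
3 2 2 1 2
t=2: 3 3 3 2 3
0 1 3 1 2
0 3 0 0 2
0 2 0 0 3
3 2 2 1 3
t=3: 3 3 3 2 3
0 1 3 1 2
0 3 0 0 3
0 2 0 1 0
3 2 2 2 1
t=4: 3 3 3 2 3
0 1 3 1 2
0 3 0 0 3
0 2 0 1 0
3 2 2 2 2
t=5: 3 3 3 2 3
0 1 3 1 2
0 3 0 0 3
0 2 0 1 0
3 2 2 2 3
t=6: 3 3 3 2 3
0 1 3 1 2
0 3 0 0 3
0 2 0 1 1
3 2 2 3 0
t=7: 3 3 3 2 3
0 1 3 1 2
0 3 0 0 3
0 2 0 1 1
3 2 2 3 1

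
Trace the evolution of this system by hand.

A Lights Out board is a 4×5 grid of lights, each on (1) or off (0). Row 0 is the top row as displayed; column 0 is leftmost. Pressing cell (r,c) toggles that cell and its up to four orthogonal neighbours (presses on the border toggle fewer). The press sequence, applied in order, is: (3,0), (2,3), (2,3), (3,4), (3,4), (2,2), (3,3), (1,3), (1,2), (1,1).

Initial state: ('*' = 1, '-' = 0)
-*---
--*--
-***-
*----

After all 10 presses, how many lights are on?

11

[0] -*---
--*--
-***-
*----
[1] -*---
--*--
****-
-*---
[2] -*---
--**-
**--*
-*-*-
[3] -*---
--*--
****-
-*---
[4] -*---
--*--
*****
-*-**
[5] -*---
--*--
****-
-*---
[6] -*---
-----
*----
-**--
[7] -*---
-----
*--*-
-*-**
[8] -*-*-
--***
*----
-*-**
[9] -***-
-*--*
*-*--
-*-**
[10] --**-
*-*-*
***--
-*-**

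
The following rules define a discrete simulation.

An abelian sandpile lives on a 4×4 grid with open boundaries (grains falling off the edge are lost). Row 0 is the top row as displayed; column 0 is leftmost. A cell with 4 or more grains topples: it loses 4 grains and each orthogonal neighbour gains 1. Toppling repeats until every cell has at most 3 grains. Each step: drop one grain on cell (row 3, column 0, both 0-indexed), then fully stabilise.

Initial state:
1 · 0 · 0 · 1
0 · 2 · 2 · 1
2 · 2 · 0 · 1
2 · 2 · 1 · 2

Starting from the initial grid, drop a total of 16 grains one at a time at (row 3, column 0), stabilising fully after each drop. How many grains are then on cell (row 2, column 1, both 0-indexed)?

gen 0: 1 · 0 · 0 · 1
0 · 2 · 2 · 1
2 · 2 · 0 · 1
2 · 2 · 1 · 2
gen 1: 1 · 0 · 0 · 1
0 · 2 · 2 · 1
2 · 2 · 0 · 1
3 · 2 · 1 · 2
gen 2: 1 · 0 · 0 · 1
0 · 2 · 2 · 1
3 · 2 · 0 · 1
0 · 3 · 1 · 2
gen 3: 1 · 0 · 0 · 1
0 · 2 · 2 · 1
3 · 2 · 0 · 1
1 · 3 · 1 · 2
gen 4: 1 · 0 · 0 · 1
0 · 2 · 2 · 1
3 · 2 · 0 · 1
2 · 3 · 1 · 2
gen 5: 1 · 0 · 0 · 1
0 · 2 · 2 · 1
3 · 2 · 0 · 1
3 · 3 · 1 · 2
gen 6: 1 · 0 · 0 · 1
1 · 3 · 2 · 1
1 · 0 · 1 · 1
2 · 1 · 2 · 2
gen 7: 1 · 0 · 0 · 1
1 · 3 · 2 · 1
1 · 0 · 1 · 1
3 · 1 · 2 · 2
gen 8: 1 · 0 · 0 · 1
1 · 3 · 2 · 1
2 · 0 · 1 · 1
0 · 2 · 2 · 2
gen 9: 1 · 0 · 0 · 1
1 · 3 · 2 · 1
2 · 0 · 1 · 1
1 · 2 · 2 · 2
gen 10: 1 · 0 · 0 · 1
1 · 3 · 2 · 1
2 · 0 · 1 · 1
2 · 2 · 2 · 2
gen 11: 1 · 0 · 0 · 1
1 · 3 · 2 · 1
2 · 0 · 1 · 1
3 · 2 · 2 · 2
gen 12: 1 · 0 · 0 · 1
1 · 3 · 2 · 1
3 · 0 · 1 · 1
0 · 3 · 2 · 2
gen 13: 1 · 0 · 0 · 1
1 · 3 · 2 · 1
3 · 0 · 1 · 1
1 · 3 · 2 · 2
gen 14: 1 · 0 · 0 · 1
1 · 3 · 2 · 1
3 · 0 · 1 · 1
2 · 3 · 2 · 2
gen 15: 1 · 0 · 0 · 1
1 · 3 · 2 · 1
3 · 0 · 1 · 1
3 · 3 · 2 · 2
gen 16: 1 · 0 · 0 · 1
2 · 3 · 2 · 1
0 · 2 · 1 · 1
2 · 0 · 3 · 2

2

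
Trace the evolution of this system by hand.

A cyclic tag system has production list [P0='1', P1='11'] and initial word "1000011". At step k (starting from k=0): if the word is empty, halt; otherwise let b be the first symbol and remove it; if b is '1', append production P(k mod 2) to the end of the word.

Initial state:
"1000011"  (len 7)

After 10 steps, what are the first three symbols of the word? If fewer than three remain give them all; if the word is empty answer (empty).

111

step 0: "1000011"  (len 7)
step 1: "0000111"  (len 7)
step 2: "000111"  (len 6)
step 3: "00111"  (len 5)
step 4: "0111"  (len 4)
step 5: "111"  (len 3)
step 6: "1111"  (len 4)
step 7: "1111"  (len 4)
step 8: "11111"  (len 5)
step 9: "11111"  (len 5)
step 10: "111111"  (len 6)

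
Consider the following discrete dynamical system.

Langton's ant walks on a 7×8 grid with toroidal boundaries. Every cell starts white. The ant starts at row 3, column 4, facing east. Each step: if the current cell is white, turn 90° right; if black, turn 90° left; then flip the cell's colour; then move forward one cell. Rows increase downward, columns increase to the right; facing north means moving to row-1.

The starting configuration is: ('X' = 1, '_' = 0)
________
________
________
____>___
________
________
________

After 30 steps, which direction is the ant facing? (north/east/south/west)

east

gen 0: ________
________
________
____>___
________
________
________
gen 1: ________
________
________
____X___
____v___
________
________
gen 2: ________
________
________
____X___
___<X___
________
________
gen 3: ________
________
________
___^X___
___XX___
________
________
gen 4: ________
________
________
___X>___
___XX___
________
________
gen 5: ________
________
____^___
___X____
___XX___
________
________
gen 6: ________
________
____X>__
___X____
___XX___
________
________
gen 7: ________
________
____XX__
___X_v__
___XX___
________
________
gen 8: ________
________
____XX__
___X<X__
___XX___
________
________
gen 9: ________
________
____^X__
___XXX__
___XX___
________
________
gen 10: ________
________
___<_X__
___XXX__
___XX___
________
________
gen 11: ________
___^____
___X_X__
___XXX__
___XX___
________
________
gen 12: ________
___X>___
___X_X__
___XXX__
___XX___
________
________
gen 13: ________
___XX___
___XvX__
___XXX__
___XX___
________
________
gen 14: ________
___XX___
___<XX__
___XXX__
___XX___
________
________
gen 15: ________
___XX___
____XX__
___vXX__
___XX___
________
________
gen 16: ________
___XX___
____XX__
____>X__
___XX___
________
________
gen 17: ________
___XX___
____^X__
_____X__
___XX___
________
________
gen 18: ________
___XX___
___<_X__
_____X__
___XX___
________
________
gen 19: ________
___^X___
___X_X__
_____X__
___XX___
________
________
gen 20: ________
__<_X___
___X_X__
_____X__
___XX___
________
________
gen 21: __^_____
__X_X___
___X_X__
_____X__
___XX___
________
________
gen 22: __X>____
__X_X___
___X_X__
_____X__
___XX___
________
________
gen 23: __XX____
__XvX___
___X_X__
_____X__
___XX___
________
________
gen 24: __XX____
__<XX___
___X_X__
_____X__
___XX___
________
________
gen 25: __XX____
___XX___
__vX_X__
_____X__
___XX___
________
________
gen 26: __XX____
___XX___
_<XX_X__
_____X__
___XX___
________
________
gen 27: __XX____
_^_XX___
_XXX_X__
_____X__
___XX___
________
________
gen 28: __XX____
_X>XX___
_XXX_X__
_____X__
___XX___
________
________
gen 29: __XX____
_XXXX___
_XvX_X__
_____X__
___XX___
________
________
gen 30: __XX____
_XXXX___
_X_>_X__
_____X__
___XX___
________
________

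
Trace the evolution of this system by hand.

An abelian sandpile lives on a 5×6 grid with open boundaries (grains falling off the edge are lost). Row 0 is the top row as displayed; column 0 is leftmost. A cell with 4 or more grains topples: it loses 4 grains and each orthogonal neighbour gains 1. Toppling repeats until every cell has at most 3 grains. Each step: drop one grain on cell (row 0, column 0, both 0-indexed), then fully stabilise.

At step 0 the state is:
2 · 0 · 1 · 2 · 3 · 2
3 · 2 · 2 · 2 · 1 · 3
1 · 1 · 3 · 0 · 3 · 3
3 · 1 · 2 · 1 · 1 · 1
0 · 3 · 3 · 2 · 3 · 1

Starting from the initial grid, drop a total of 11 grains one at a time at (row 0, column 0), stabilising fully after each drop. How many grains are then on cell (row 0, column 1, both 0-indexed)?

k=0  2 · 0 · 1 · 2 · 3 · 2
3 · 2 · 2 · 2 · 1 · 3
1 · 1 · 3 · 0 · 3 · 3
3 · 1 · 2 · 1 · 1 · 1
0 · 3 · 3 · 2 · 3 · 1
k=1  3 · 0 · 1 · 2 · 3 · 2
3 · 2 · 2 · 2 · 1 · 3
1 · 1 · 3 · 0 · 3 · 3
3 · 1 · 2 · 1 · 1 · 1
0 · 3 · 3 · 2 · 3 · 1
k=2  1 · 1 · 1 · 2 · 3 · 2
0 · 3 · 2 · 2 · 1 · 3
2 · 1 · 3 · 0 · 3 · 3
3 · 1 · 2 · 1 · 1 · 1
0 · 3 · 3 · 2 · 3 · 1
k=3  2 · 1 · 1 · 2 · 3 · 2
0 · 3 · 2 · 2 · 1 · 3
2 · 1 · 3 · 0 · 3 · 3
3 · 1 · 2 · 1 · 1 · 1
0 · 3 · 3 · 2 · 3 · 1
k=4  3 · 1 · 1 · 2 · 3 · 2
0 · 3 · 2 · 2 · 1 · 3
2 · 1 · 3 · 0 · 3 · 3
3 · 1 · 2 · 1 · 1 · 1
0 · 3 · 3 · 2 · 3 · 1
k=5  0 · 2 · 1 · 2 · 3 · 2
1 · 3 · 2 · 2 · 1 · 3
2 · 1 · 3 · 0 · 3 · 3
3 · 1 · 2 · 1 · 1 · 1
0 · 3 · 3 · 2 · 3 · 1
k=6  1 · 2 · 1 · 2 · 3 · 2
1 · 3 · 2 · 2 · 1 · 3
2 · 1 · 3 · 0 · 3 · 3
3 · 1 · 2 · 1 · 1 · 1
0 · 3 · 3 · 2 · 3 · 1
k=7  2 · 2 · 1 · 2 · 3 · 2
1 · 3 · 2 · 2 · 1 · 3
2 · 1 · 3 · 0 · 3 · 3
3 · 1 · 2 · 1 · 1 · 1
0 · 3 · 3 · 2 · 3 · 1
k=8  3 · 2 · 1 · 2 · 3 · 2
1 · 3 · 2 · 2 · 1 · 3
2 · 1 · 3 · 0 · 3 · 3
3 · 1 · 2 · 1 · 1 · 1
0 · 3 · 3 · 2 · 3 · 1
k=9  0 · 3 · 1 · 2 · 3 · 2
2 · 3 · 2 · 2 · 1 · 3
2 · 1 · 3 · 0 · 3 · 3
3 · 1 · 2 · 1 · 1 · 1
0 · 3 · 3 · 2 · 3 · 1
k=10  1 · 3 · 1 · 2 · 3 · 2
2 · 3 · 2 · 2 · 1 · 3
2 · 1 · 3 · 0 · 3 · 3
3 · 1 · 2 · 1 · 1 · 1
0 · 3 · 3 · 2 · 3 · 1
k=11  2 · 3 · 1 · 2 · 3 · 2
2 · 3 · 2 · 2 · 1 · 3
2 · 1 · 3 · 0 · 3 · 3
3 · 1 · 2 · 1 · 1 · 1
0 · 3 · 3 · 2 · 3 · 1

3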